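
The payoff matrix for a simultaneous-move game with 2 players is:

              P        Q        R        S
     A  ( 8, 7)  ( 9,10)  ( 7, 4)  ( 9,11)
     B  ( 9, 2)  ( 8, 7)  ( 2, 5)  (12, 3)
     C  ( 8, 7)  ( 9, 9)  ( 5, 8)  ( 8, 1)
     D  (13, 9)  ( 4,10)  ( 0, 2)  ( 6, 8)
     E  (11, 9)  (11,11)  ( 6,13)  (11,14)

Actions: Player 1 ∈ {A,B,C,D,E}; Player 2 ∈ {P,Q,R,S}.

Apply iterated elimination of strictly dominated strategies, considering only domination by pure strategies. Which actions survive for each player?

Remaining: P1:{A,B,E} P2:{Q,R,S}

P1 drop C (E beats it: P:11>8 Q:11>9 R:6>5 S:11>8)
P2 drop P (Q beats it: A:10>7 B:7>2 D:10>9 E:11>9)
P1 drop D (A beats it: Q:9>4 R:7>0 S:9>6)
P1→{A,B,E} P2→{Q,R,S}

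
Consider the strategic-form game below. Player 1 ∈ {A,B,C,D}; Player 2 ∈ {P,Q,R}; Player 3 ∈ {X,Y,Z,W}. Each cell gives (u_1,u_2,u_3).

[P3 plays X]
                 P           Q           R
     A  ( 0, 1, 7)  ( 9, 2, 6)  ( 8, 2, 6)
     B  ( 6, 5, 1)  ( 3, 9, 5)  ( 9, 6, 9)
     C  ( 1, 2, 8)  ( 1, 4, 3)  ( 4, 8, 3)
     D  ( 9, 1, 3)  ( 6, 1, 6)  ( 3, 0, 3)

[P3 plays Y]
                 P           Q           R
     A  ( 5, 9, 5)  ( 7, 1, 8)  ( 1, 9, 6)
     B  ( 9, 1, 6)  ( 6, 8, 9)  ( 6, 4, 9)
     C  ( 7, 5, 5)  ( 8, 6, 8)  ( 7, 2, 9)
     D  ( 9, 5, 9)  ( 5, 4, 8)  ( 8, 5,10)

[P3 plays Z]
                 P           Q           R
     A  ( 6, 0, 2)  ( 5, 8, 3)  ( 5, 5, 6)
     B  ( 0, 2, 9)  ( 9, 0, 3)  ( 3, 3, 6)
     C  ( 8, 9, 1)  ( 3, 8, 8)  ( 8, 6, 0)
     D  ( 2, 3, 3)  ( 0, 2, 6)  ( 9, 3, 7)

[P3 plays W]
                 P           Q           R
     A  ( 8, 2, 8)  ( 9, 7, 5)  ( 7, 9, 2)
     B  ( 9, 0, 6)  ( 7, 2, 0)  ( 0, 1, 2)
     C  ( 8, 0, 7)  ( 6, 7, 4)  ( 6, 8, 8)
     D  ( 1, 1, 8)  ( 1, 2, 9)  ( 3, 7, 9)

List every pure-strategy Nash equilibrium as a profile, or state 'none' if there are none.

Nash profiles: (C,Q,Y), (D,P,Y), (D,R,Y)

(A,P,X): not NE [P1→D gives 9>0; P2→R gives 2>1; P3→W gives 8>7]
(A,P,Y): not NE [P1→D gives 9>5; P3→W gives 8>5]
(A,P,Z): not NE [P1→C gives 8>6; P2→Q gives 8>0; P3→W gives 8>2]
(A,P,W): not NE [P1→B gives 9>8; P2→R gives 9>2]
(A,Q,X): not NE [P3→Y gives 8>6]
(A,Q,Y): not NE [P1→C gives 8>7; P2→R gives 9>1]
(A,Q,Z): not NE [P1→B gives 9>5; P3→Y gives 8>3]
(A,Q,W): not NE [P2→R gives 9>7; P3→Y gives 8>5]
(A,R,X): not NE [P1→B gives 9>8]
(A,R,Y): not NE [P1→D gives 8>1]
(A,R,Z): not NE [P1→D gives 9>5; P2→Q gives 8>5]
(A,R,W): not NE [P3→Z gives 6>2]
(B,P,X): not NE [P1→D gives 9>6; P2→Q gives 9>5; P3→Z gives 9>1]
(B,P,Y): not NE [P2→Q gives 8>1; P3→Z gives 9>6]
(B,P,Z): not NE [P1→C gives 8>0; P2→R gives 3>2]
(B,P,W): not NE [P2→Q gives 2>0; P3→Z gives 9>6]
(B,Q,X): not NE [P1→A gives 9>3; P3→Y gives 9>5]
(B,Q,Y): not NE [P1→C gives 8>6]
(B,Q,Z): not NE [P2→R gives 3>0; P3→Y gives 9>3]
(B,Q,W): not NE [P1→A gives 9>7; P3→Y gives 9>0]
(B,R,X): not NE [P2→Q gives 9>6]
(B,R,Y): not NE [P1→D gives 8>6; P2→Q gives 8>4]
(B,R,Z): not NE [P1→D gives 9>3; P3→Y gives 9>6]
(B,R,W): not NE [P1→A gives 7>0; P2→Q gives 2>1; P3→Y gives 9>2]
(C,P,X): not NE [P1→D gives 9>1; P2→R gives 8>2]
(C,P,Y): not NE [P1→D gives 9>7; P2→Q gives 6>5; P3→X gives 8>5]
(C,P,Z): not NE [P3→X gives 8>1]
(C,P,W): not NE [P1→B gives 9>8; P2→R gives 8>0; P3→X gives 8>7]
(C,Q,X): not NE [P1→A gives 9>1; P2→R gives 8>4; P3→Z gives 8>3]
(C,Q,Y): NE
(C,Q,Z): not NE [P1→B gives 9>3; P2→P gives 9>8]
(C,Q,W): not NE [P1→A gives 9>6; P2→R gives 8>7; P3→Z gives 8>4]
(C,R,X): not NE [P1→B gives 9>4; P3→Y gives 9>3]
(C,R,Y): not NE [P1→D gives 8>7; P2→Q gives 6>2]
(C,R,Z): not NE [P1→D gives 9>8; P2→P gives 9>6; P3→Y gives 9>0]
(C,R,W): not NE [P1→A gives 7>6; P3→Y gives 9>8]
(D,P,X): not NE [P3→Y gives 9>3]
(D,P,Y): NE
(D,P,Z): not NE [P1→C gives 8>2; P3→Y gives 9>3]
(D,P,W): not NE [P1→B gives 9>1; P2→R gives 7>1; P3→Y gives 9>8]
(D,Q,X): not NE [P1→A gives 9>6; P3→W gives 9>6]
(D,Q,Y): not NE [P1→C gives 8>5; P2→R gives 5>4; P3→W gives 9>8]
(D,Q,Z): not NE [P1→B gives 9>0; P2→R gives 3>2; P3→W gives 9>6]
(D,Q,W): not NE [P1→A gives 9>1; P2→R gives 7>2]
(D,R,X): not NE [P1→B gives 9>3; P2→Q gives 1>0; P3→Y gives 10>3]
(D,R,Y): NE
(D,R,Z): not NE [P3→Y gives 10>7]
(D,R,W): not NE [P1→A gives 7>3; P3→Y gives 10>9]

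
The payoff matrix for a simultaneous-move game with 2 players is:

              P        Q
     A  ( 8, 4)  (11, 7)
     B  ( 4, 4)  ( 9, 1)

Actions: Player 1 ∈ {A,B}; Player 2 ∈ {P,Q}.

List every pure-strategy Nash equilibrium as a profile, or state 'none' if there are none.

NE set: (A,Q)

(A,P): not NE [P2→Q gives 7>4]
(A,Q): NE
(B,P): not NE [P1→A gives 8>4]
(B,Q): not NE [P1→A gives 11>9; P2→P gives 4>1]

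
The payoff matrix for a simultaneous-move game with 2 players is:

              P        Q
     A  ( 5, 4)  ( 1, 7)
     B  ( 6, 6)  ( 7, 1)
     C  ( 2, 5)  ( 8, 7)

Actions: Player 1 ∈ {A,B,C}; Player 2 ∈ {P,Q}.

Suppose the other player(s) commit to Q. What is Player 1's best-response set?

P1 best: {C}

u_1(A vs Q) = 1
u_1(B vs Q) = 7
u_1(C vs Q) = 8
max payoff 8 at {C}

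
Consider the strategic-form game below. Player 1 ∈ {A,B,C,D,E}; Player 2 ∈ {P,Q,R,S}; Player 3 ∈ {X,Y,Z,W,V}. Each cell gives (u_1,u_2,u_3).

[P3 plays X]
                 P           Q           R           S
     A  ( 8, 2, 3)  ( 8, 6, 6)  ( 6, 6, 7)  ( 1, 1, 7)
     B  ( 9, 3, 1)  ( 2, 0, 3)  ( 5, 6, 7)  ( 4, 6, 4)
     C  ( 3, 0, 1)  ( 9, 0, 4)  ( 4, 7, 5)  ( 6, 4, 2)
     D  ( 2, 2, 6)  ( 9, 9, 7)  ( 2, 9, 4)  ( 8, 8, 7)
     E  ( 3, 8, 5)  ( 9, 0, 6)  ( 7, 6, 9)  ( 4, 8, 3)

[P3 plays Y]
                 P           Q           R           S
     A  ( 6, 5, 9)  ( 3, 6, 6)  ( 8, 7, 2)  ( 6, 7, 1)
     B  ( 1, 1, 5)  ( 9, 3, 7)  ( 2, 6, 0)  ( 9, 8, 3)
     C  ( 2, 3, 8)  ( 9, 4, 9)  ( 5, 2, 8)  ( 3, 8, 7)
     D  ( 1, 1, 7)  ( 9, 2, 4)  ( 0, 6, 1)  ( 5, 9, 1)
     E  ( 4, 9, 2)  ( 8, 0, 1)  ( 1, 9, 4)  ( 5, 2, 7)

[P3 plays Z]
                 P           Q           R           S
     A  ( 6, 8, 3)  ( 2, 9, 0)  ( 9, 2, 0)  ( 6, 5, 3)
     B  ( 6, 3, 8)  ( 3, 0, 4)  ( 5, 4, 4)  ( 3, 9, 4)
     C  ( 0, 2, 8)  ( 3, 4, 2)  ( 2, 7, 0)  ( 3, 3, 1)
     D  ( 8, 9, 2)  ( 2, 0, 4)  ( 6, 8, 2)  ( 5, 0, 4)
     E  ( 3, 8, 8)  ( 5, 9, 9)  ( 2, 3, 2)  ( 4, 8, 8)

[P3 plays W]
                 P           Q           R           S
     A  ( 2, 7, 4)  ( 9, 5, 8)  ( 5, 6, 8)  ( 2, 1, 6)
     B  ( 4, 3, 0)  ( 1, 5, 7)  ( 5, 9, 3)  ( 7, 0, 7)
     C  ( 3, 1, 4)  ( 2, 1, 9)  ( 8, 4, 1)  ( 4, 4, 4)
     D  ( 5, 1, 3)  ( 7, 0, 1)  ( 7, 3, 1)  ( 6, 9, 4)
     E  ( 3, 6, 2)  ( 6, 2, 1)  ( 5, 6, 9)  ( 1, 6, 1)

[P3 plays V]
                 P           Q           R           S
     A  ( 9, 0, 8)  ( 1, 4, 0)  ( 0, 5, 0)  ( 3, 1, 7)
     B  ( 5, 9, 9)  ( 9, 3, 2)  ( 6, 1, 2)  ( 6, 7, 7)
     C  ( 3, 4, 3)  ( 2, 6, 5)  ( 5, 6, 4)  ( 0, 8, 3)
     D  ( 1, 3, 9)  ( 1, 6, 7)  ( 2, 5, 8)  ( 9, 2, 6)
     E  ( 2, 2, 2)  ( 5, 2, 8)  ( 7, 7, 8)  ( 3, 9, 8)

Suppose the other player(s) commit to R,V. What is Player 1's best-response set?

u_1(A vs R,V) = 0
u_1(B vs R,V) = 6
u_1(C vs R,V) = 5
u_1(D vs R,V) = 2
u_1(E vs R,V) = 7
max payoff 7 at {E}

P1 best: {E}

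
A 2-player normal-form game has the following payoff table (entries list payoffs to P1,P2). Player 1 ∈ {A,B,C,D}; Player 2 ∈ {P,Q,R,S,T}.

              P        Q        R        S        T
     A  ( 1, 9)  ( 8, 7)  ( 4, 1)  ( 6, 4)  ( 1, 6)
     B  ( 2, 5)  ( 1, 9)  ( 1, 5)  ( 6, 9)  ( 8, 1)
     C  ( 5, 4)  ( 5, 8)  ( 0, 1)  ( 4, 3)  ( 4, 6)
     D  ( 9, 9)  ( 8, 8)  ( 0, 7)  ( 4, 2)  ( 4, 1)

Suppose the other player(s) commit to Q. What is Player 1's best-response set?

u_1(A vs Q) = 8
u_1(B vs Q) = 1
u_1(C vs Q) = 5
u_1(D vs Q) = 8
max payoff 8 at {A,D}

BR_1 = {A,D}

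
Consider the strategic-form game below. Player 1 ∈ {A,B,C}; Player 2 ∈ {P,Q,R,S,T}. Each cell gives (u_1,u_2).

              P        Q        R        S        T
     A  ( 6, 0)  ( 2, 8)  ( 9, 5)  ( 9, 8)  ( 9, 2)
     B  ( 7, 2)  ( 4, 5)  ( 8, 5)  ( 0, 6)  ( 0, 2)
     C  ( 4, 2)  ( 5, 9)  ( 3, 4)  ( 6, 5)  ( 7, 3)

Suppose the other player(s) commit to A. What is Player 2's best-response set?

u_2(P vs A) = 0
u_2(Q vs A) = 8
u_2(R vs A) = 5
u_2(S vs A) = 8
u_2(T vs A) = 2
max payoff 8 at {Q,S}

P2 best: {Q,S}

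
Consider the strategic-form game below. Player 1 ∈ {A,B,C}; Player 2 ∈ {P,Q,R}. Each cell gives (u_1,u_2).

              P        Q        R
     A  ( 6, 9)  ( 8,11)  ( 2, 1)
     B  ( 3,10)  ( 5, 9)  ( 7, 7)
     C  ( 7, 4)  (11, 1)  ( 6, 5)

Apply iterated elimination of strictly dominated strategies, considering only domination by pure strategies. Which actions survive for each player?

Remaining: P1:{B,C} P2:{P,R}

P1 drop A (C beats it: P:7>6 Q:11>8 R:6>2)
P2 drop Q (P beats it: B:10>9 C:4>1)
P1→{B,C} P2→{P,R}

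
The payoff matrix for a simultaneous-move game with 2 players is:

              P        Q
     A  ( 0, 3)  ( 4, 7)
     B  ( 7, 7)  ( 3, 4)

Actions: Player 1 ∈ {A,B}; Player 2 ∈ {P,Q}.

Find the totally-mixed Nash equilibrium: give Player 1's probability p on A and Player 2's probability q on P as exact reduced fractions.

P1 indiff ⇒ q·0+(1-q)·4 = q·7+(1-q)·3 ⇒ q(-7) = (1-q)(-1) ⇒ q = 1/8
P2 indiff ⇒ p·3+(1-p)·7 = p·7+(1-p)·4 ⇒ p(-4) = (1-p)(-3) ⇒ p = 3/7

P1 mixes 3/7 on A; P2 mixes 1/8 on P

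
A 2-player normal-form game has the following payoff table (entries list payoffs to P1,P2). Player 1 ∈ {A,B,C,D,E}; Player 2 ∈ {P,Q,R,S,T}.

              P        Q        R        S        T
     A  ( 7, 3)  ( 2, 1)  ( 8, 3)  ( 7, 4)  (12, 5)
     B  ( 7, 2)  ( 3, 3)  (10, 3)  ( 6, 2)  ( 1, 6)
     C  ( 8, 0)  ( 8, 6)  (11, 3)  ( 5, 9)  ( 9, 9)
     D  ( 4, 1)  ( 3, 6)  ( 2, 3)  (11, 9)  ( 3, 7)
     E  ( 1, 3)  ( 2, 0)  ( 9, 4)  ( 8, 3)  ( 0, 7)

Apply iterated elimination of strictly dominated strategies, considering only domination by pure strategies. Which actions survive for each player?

P2 drop P (T beats it: A:5>3 B:6>2 C:9>0 D:7>1 E:7>3)
P2 drop Q (T beats it: A:5>1 B:6>3 C:9>6 D:7>6 E:7>0)
P2 drop R (T beats it: A:5>3 B:6>3 C:9>3 D:7>3 E:7>4)
P1 drop B (A beats it: S:7>6 T:12>1)
P1 drop C (A beats it: S:7>5 T:12>9)
P1 drop E (D beats it: S:11>8 T:3>0)
P1→{A,D} P2→{S,T}

IESDS → P1:{A,D} P2:{S,T}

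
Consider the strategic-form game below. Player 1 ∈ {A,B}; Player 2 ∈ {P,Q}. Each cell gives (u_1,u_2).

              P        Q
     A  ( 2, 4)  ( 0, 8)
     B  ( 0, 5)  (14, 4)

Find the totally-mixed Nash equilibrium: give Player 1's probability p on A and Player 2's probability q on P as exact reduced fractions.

P1 indiff ⇒ q·2+(1-q)·0 = q·0+(1-q)·14 ⇒ q(2) = (1-q)(14) ⇒ q = 7/8
P2 indiff ⇒ p·4+(1-p)·5 = p·8+(1-p)·4 ⇒ p(-4) = (1-p)(-1) ⇒ p = 1/5

p=1/5, q=7/8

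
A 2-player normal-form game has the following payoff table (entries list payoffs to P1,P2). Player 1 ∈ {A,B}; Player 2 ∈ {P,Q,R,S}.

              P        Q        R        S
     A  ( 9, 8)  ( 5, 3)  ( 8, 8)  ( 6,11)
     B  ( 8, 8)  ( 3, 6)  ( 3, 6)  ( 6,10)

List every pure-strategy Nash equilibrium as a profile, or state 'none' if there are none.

(A,P): not NE [P2→S gives 11>8]
(A,Q): not NE [P2→S gives 11>3]
(A,R): not NE [P2→S gives 11>8]
(A,S): NE
(B,P): not NE [P1→A gives 9>8; P2→S gives 10>8]
(B,Q): not NE [P1→A gives 5>3; P2→S gives 10>6]
(B,R): not NE [P1→A gives 8>3; P2→S gives 10>6]
(B,S): NE

PSNE = {(A,S), (B,S)}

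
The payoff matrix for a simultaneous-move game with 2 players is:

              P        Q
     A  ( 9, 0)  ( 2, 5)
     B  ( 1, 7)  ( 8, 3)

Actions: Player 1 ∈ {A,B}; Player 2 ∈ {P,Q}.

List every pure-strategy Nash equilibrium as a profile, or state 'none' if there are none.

PSNE: ∅

(A,P): not NE [P2→Q gives 5>0]
(A,Q): not NE [P1→B gives 8>2]
(B,P): not NE [P1→A gives 9>1]
(B,Q): not NE [P2→P gives 7>3]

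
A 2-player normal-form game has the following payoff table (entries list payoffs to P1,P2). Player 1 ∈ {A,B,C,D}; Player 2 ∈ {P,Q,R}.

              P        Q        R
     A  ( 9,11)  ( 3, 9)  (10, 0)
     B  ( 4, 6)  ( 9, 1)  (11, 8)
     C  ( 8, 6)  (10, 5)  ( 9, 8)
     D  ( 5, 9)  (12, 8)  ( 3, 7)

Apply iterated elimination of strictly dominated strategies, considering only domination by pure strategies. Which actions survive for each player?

Remaining: P1:{A,B} P2:{P,R}

P2 drop Q (P beats it: A:11>9 B:6>1 C:6>5 D:9>8)
P1 drop C (A beats it: P:9>8 R:10>9)
P1 drop D (A beats it: P:9>5 R:10>3)
P1→{A,B} P2→{P,R}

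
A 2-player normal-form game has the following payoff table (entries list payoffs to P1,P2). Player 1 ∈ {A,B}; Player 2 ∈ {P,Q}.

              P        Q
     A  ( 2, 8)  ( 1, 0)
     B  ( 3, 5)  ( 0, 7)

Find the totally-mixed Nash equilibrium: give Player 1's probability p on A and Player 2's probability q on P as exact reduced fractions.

P1 indiff ⇒ q·2+(1-q)·1 = q·3+(1-q)·0 ⇒ q(-1) = (1-q)(-1) ⇒ q = 1/2
P2 indiff ⇒ p·8+(1-p)·5 = p·0+(1-p)·7 ⇒ p(8) = (1-p)(2) ⇒ p = 1/5

P1 mixes 1/5 on A; P2 mixes 1/2 on P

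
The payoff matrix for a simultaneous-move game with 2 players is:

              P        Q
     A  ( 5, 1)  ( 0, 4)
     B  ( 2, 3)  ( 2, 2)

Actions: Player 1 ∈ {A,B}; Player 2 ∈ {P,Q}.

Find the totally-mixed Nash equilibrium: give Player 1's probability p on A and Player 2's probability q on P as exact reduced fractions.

(p,q) = (1/4, 2/5)

P1 indiff ⇒ q·5+(1-q)·0 = q·2+(1-q)·2 ⇒ q(3) = (1-q)(2) ⇒ q = 2/5
P2 indiff ⇒ p·1+(1-p)·3 = p·4+(1-p)·2 ⇒ p(-3) = (1-p)(-1) ⇒ p = 1/4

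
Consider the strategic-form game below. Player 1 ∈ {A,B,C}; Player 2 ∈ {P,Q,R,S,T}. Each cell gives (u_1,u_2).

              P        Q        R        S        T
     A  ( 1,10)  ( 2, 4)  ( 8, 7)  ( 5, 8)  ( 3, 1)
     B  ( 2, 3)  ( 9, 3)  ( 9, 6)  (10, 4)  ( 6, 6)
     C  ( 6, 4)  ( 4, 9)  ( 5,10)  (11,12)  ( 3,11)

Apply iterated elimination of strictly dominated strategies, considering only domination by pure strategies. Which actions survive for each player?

P1 drop A (B beats it: P:2>1 Q:9>2 R:9>8 S:10>5 T:6>3)
P2 drop P (R beats it: B:6>3 C:10>4)
P2 drop Q (R beats it: B:6>3 C:10>9)
P1→{B,C} P2→{R,S,T}

Survivors P1:{B,C} P2:{R,S,T}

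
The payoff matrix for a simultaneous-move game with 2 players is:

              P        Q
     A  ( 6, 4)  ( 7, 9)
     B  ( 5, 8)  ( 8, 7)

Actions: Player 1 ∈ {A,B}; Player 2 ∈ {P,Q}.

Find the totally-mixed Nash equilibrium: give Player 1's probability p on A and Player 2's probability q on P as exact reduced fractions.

P1 indiff ⇒ q·6+(1-q)·7 = q·5+(1-q)·8 ⇒ q(1) = (1-q)(1) ⇒ q = 1/2
P2 indiff ⇒ p·4+(1-p)·8 = p·9+(1-p)·7 ⇒ p(-5) = (1-p)(-1) ⇒ p = 1/6

p=1/6, q=1/2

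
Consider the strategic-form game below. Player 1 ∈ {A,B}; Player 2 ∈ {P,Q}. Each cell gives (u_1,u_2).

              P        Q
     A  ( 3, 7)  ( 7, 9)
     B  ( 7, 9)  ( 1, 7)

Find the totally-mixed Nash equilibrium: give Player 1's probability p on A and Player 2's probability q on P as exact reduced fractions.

P1 indiff ⇒ q·3+(1-q)·7 = q·7+(1-q)·1 ⇒ q(-4) = (1-q)(-6) ⇒ q = 3/5
P2 indiff ⇒ p·7+(1-p)·9 = p·9+(1-p)·7 ⇒ p(-2) = (1-p)(-2) ⇒ p = 1/2

P1 mixes 1/2 on A; P2 mixes 3/5 on P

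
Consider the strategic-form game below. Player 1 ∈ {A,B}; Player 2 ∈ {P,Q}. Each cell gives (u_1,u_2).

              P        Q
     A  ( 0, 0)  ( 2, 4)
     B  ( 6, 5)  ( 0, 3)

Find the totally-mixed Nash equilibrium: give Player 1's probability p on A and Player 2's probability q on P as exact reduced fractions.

P1 indiff ⇒ q·0+(1-q)·2 = q·6+(1-q)·0 ⇒ q(-6) = (1-q)(-2) ⇒ q = 1/4
P2 indiff ⇒ p·0+(1-p)·5 = p·4+(1-p)·3 ⇒ p(-4) = (1-p)(-2) ⇒ p = 1/3

(p,q) = (1/3, 1/4)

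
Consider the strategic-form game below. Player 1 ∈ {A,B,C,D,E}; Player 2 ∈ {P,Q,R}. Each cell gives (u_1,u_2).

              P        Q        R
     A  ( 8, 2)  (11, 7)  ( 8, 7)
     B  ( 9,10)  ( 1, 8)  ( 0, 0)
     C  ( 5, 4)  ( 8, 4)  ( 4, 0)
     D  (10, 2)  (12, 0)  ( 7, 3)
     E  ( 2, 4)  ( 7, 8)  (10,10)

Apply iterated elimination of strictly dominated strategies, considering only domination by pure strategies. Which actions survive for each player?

P1 drop B (D beats it: P:10>9 Q:12>1 R:7>0)
P1 drop C (A beats it: P:8>5 Q:11>8 R:8>4)
P2 drop P (R beats it: A:7>2 D:3>2 E:10>4)
P1→{A,D,E} P2→{Q,R}

Survivors P1:{A,D,E} P2:{Q,R}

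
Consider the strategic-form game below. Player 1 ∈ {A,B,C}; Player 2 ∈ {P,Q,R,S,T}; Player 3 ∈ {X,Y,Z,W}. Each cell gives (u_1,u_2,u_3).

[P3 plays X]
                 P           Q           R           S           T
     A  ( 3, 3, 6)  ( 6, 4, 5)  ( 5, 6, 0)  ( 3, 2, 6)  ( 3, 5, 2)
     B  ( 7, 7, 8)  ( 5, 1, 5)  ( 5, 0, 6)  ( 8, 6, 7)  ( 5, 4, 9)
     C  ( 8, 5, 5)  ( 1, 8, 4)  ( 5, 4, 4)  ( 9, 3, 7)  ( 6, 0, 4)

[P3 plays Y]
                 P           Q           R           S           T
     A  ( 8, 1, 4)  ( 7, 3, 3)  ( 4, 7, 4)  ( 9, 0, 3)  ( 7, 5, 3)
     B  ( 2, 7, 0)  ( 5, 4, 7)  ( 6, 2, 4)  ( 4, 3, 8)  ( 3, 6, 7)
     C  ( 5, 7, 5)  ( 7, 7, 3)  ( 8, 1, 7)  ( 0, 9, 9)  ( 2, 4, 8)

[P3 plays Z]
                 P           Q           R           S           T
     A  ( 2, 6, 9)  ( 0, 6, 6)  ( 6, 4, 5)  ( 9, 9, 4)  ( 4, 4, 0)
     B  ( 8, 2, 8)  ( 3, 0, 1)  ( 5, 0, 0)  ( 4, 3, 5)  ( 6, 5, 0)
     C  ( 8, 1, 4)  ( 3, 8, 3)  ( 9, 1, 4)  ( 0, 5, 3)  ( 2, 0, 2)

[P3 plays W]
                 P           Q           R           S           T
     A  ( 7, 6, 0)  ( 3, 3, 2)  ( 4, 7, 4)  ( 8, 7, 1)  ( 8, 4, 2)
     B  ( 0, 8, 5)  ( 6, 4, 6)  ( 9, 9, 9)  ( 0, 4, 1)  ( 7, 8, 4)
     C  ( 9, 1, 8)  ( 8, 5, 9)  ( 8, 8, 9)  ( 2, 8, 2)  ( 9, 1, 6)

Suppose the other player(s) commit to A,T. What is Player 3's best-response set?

u_3(X vs A,T) = 2
u_3(Y vs A,T) = 3
u_3(Z vs A,T) = 0
u_3(W vs A,T) = 2
max payoff 3 at {Y}

BR_3 = {Y}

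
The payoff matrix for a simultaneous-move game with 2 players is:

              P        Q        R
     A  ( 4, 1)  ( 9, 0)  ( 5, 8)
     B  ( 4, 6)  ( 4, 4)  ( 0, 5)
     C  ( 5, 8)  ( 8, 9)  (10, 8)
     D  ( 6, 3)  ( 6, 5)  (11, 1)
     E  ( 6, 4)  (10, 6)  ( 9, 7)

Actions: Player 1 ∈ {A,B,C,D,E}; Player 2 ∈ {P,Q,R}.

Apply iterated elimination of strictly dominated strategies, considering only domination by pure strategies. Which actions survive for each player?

Remaining: P1:{C,D,E} P2:{Q,R}

P1 drop A (E beats it: P:6>4 Q:10>9 R:9>5)
P1 drop B (C beats it: P:5>4 Q:8>4 R:10>0)
P2 drop P (Q beats it: C:9>8 D:5>3 E:6>4)
P1→{C,D,E} P2→{Q,R}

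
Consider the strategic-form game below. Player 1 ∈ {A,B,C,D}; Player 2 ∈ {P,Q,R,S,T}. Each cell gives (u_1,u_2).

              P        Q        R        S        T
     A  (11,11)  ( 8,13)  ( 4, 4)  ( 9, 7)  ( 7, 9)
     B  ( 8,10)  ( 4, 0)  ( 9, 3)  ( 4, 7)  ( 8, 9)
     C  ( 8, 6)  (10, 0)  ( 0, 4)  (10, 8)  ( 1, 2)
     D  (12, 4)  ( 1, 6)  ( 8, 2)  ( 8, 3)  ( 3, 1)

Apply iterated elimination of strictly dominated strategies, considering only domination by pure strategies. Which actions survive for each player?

P2 drop R (P beats it: A:11>4 B:10>3 C:6>4 D:4>2)
P2 drop T (P beats it: A:11>9 B:10>9 C:6>2 D:4>1)
P1 drop B (A beats it: P:11>8 Q:8>4 S:9>4)
P1→{A,C,D} P2→{P,Q,S}

IESDS → P1:{A,C,D} P2:{P,Q,S}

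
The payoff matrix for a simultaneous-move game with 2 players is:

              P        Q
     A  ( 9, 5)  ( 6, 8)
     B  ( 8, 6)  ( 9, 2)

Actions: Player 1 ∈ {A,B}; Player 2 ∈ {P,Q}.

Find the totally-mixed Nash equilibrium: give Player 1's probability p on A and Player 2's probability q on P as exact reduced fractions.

P1 indiff ⇒ q·9+(1-q)·6 = q·8+(1-q)·9 ⇒ q(1) = (1-q)(3) ⇒ q = 3/4
P2 indiff ⇒ p·5+(1-p)·6 = p·8+(1-p)·2 ⇒ p(-3) = (1-p)(-4) ⇒ p = 4/7

(p,q) = (4/7, 3/4)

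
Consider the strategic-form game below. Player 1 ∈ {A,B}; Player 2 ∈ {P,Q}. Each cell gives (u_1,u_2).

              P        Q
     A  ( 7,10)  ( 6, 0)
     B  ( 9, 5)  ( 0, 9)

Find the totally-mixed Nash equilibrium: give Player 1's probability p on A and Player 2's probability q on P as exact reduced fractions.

P1 indiff ⇒ q·7+(1-q)·6 = q·9+(1-q)·0 ⇒ q(-2) = (1-q)(-6) ⇒ q = 3/4
P2 indiff ⇒ p·10+(1-p)·5 = p·0+(1-p)·9 ⇒ p(10) = (1-p)(4) ⇒ p = 2/7

p=2/7, q=3/4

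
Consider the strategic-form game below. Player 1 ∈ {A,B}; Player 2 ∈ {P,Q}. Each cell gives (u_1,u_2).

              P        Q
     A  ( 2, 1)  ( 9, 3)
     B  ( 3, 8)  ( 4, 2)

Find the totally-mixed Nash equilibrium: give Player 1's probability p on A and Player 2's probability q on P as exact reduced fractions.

P1 indiff ⇒ q·2+(1-q)·9 = q·3+(1-q)·4 ⇒ q(-1) = (1-q)(-5) ⇒ q = 5/6
P2 indiff ⇒ p·1+(1-p)·8 = p·3+(1-p)·2 ⇒ p(-2) = (1-p)(-6) ⇒ p = 3/4

(p,q) = (3/4, 5/6)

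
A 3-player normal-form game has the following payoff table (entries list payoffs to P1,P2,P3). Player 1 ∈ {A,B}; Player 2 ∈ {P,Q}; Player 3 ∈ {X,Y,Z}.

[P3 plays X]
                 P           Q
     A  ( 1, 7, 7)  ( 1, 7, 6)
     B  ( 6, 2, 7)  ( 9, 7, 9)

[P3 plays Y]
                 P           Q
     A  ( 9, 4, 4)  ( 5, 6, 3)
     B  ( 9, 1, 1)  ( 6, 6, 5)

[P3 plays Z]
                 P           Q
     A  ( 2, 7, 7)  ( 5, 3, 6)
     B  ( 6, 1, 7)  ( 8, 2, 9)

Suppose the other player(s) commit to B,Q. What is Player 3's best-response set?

BR_3 = {X,Z}

u_3(X vs B,Q) = 9
u_3(Y vs B,Q) = 5
u_3(Z vs B,Q) = 9
max payoff 9 at {X,Z}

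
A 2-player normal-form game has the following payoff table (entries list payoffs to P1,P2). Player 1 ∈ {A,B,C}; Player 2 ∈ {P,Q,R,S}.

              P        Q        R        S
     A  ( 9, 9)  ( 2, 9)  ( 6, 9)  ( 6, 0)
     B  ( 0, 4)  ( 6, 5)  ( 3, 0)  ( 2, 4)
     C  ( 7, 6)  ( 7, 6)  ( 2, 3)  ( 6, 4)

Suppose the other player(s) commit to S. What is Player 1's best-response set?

u_1(A vs S) = 6
u_1(B vs S) = 2
u_1(C vs S) = 6
max payoff 6 at {A,C}

BR_1 = {A,C}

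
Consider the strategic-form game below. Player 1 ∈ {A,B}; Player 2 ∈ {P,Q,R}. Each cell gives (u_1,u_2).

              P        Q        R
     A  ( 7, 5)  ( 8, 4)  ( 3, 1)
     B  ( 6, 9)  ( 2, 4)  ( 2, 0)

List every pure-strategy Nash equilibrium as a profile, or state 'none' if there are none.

NE set: (A,P)

(A,P): NE
(A,Q): not NE [P2→P gives 5>4]
(A,R): not NE [P2→P gives 5>1]
(B,P): not NE [P1→A gives 7>6]
(B,Q): not NE [P1→A gives 8>2; P2→P gives 9>4]
(B,R): not NE [P1→A gives 3>2; P2→P gives 9>0]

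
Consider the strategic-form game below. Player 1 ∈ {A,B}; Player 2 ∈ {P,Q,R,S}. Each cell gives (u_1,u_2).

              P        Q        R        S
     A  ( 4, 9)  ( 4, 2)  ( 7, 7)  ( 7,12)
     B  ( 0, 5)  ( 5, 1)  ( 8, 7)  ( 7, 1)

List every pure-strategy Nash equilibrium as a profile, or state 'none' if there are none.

NE set: (A,S), (B,R)

(A,P): not NE [P2→S gives 12>9]
(A,Q): not NE [P1→B gives 5>4; P2→S gives 12>2]
(A,R): not NE [P1→B gives 8>7; P2→S gives 12>7]
(A,S): NE
(B,P): not NE [P1→A gives 4>0; P2→R gives 7>5]
(B,Q): not NE [P2→R gives 7>1]
(B,R): NE
(B,S): not NE [P2→R gives 7>1]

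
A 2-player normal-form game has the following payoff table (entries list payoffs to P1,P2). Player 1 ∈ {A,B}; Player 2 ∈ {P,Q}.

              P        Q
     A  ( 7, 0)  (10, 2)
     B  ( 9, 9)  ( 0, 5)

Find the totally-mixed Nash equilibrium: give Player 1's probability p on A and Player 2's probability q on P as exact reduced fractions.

P1 indiff ⇒ q·7+(1-q)·10 = q·9+(1-q)·0 ⇒ q(-2) = (1-q)(-10) ⇒ q = 5/6
P2 indiff ⇒ p·0+(1-p)·9 = p·2+(1-p)·5 ⇒ p(-2) = (1-p)(-4) ⇒ p = 2/3

p=2/3, q=5/6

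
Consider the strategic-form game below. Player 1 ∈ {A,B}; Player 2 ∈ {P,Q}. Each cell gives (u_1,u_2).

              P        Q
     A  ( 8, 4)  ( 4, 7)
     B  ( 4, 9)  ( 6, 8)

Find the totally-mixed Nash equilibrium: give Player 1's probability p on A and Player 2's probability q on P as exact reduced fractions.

P1 indiff ⇒ q·8+(1-q)·4 = q·4+(1-q)·6 ⇒ q(4) = (1-q)(2) ⇒ q = 1/3
P2 indiff ⇒ p·4+(1-p)·9 = p·7+(1-p)·8 ⇒ p(-3) = (1-p)(-1) ⇒ p = 1/4

p=1/4, q=1/3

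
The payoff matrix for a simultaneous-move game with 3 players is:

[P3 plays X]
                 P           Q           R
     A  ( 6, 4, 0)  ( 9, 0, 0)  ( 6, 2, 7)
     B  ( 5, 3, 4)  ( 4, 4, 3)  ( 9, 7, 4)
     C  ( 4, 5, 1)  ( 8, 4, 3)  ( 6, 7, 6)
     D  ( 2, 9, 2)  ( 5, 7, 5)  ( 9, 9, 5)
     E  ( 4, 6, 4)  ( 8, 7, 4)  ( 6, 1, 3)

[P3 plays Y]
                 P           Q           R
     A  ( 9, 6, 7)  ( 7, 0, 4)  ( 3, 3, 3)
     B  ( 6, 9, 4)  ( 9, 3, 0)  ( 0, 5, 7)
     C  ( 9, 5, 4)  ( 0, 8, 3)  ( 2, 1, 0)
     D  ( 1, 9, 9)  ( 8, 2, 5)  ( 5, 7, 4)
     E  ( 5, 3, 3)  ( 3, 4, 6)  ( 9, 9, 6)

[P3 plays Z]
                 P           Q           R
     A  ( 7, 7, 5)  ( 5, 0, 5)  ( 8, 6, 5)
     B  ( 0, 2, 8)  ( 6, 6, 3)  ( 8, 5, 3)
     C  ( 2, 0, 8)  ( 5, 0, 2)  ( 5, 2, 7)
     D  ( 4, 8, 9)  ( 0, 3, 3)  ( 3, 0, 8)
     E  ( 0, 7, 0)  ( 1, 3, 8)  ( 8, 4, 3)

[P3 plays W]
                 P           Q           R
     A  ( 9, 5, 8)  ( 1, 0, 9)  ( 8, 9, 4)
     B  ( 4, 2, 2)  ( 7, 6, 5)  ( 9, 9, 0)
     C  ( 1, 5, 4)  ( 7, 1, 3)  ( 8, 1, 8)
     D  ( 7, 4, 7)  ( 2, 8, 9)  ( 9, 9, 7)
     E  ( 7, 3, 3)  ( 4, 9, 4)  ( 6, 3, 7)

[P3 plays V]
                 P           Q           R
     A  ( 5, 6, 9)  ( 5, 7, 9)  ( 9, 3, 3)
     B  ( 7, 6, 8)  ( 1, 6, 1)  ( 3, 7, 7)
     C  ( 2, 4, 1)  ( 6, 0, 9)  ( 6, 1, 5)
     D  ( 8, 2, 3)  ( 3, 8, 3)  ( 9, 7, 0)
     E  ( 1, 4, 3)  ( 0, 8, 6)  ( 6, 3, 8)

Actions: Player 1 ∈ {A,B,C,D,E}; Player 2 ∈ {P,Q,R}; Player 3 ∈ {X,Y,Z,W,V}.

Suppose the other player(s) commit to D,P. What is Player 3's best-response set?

argmax u_3 = {Y,Z}

u_3(X vs D,P) = 2
u_3(Y vs D,P) = 9
u_3(Z vs D,P) = 9
u_3(W vs D,P) = 7
u_3(V vs D,P) = 3
max payoff 9 at {Y,Z}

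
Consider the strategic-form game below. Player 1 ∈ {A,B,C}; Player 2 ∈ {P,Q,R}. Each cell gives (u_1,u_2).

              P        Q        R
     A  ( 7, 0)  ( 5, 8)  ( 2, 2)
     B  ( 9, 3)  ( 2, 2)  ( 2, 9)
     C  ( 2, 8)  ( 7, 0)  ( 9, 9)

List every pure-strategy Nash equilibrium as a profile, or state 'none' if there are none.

(A,P): not NE [P1→B gives 9>7; P2→Q gives 8>0]
(A,Q): not NE [P1→C gives 7>5]
(A,R): not NE [P1→C gives 9>2; P2→Q gives 8>2]
(B,P): not NE [P2→R gives 9>3]
(B,Q): not NE [P1→C gives 7>2; P2→R gives 9>2]
(B,R): not NE [P1→C gives 9>2]
(C,P): not NE [P1→B gives 9>2; P2→R gives 9>8]
(C,Q): not NE [P2→R gives 9>0]
(C,R): NE

NE set: (C,R)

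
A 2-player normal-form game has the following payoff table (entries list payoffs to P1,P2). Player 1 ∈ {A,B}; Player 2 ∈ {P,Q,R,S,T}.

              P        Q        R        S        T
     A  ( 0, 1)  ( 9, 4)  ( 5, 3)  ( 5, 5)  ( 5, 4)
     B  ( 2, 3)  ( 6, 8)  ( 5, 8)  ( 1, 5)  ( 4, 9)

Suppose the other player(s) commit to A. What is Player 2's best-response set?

u_2(P vs A) = 1
u_2(Q vs A) = 4
u_2(R vs A) = 3
u_2(S vs A) = 5
u_2(T vs A) = 4
max payoff 5 at {S}

P2 best: {S}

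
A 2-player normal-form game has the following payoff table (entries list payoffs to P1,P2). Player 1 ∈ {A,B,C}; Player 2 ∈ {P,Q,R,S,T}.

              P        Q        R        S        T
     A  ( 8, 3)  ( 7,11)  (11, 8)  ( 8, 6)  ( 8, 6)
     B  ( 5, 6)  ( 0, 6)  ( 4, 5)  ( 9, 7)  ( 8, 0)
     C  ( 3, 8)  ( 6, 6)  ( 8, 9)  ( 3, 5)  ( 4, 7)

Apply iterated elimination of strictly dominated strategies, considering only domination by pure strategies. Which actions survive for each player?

P1 drop C (A beats it: P:8>3 Q:7>6 R:11>8 S:8>3 T:8>4)
P2 drop P (S beats it: A:6>3 B:7>6)
P2 drop R (Q beats it: A:11>8 B:6>5)
P2 drop T (Q beats it: A:11>6 B:6>0)
P1→{A,B} P2→{Q,S}

Survivors P1:{A,B} P2:{Q,S}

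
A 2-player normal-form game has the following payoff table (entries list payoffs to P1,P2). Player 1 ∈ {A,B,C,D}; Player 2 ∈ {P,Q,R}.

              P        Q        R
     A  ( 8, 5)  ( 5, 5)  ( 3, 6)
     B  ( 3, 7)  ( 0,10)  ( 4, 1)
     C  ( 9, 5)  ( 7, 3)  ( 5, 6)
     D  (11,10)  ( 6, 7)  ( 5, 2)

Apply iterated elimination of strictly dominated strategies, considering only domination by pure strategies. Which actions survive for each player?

P1 drop A (C beats it: P:9>8 Q:7>5 R:5>3)
P1 drop B (C beats it: P:9>3 Q:7>0 R:5>4)
P2 drop Q (P beats it: C:5>3 D:10>7)
P1→{C,D} P2→{P,R}

IESDS → P1:{C,D} P2:{P,R}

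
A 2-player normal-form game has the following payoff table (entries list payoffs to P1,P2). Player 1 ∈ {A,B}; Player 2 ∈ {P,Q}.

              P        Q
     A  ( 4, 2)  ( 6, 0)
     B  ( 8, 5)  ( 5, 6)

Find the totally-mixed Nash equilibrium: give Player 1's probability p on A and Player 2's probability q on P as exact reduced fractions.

P1 indiff ⇒ q·4+(1-q)·6 = q·8+(1-q)·5 ⇒ q(-4) = (1-q)(-1) ⇒ q = 1/5
P2 indiff ⇒ p·2+(1-p)·5 = p·0+(1-p)·6 ⇒ p(2) = (1-p)(1) ⇒ p = 1/3

P1 mixes 1/3 on A; P2 mixes 1/5 on P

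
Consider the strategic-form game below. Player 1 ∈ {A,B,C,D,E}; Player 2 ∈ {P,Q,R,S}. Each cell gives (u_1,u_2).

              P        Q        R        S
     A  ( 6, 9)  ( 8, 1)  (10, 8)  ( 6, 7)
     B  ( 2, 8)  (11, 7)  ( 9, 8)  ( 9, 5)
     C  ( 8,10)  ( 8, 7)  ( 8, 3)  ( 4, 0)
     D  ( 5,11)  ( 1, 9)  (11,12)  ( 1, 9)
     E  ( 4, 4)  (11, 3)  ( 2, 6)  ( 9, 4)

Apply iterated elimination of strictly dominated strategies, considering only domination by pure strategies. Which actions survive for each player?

Survivors P1:{A,C,D} P2:{P,R}

P2 drop Q (P beats it: A:9>1 B:8>7 C:10>7 D:11>9 E:4>3)
P2 drop S (R beats it: A:8>7 B:8>5 C:3>0 D:12>9 E:6>4)
P1 drop B (A beats it: P:6>2 R:10>9)
P1 drop E (A beats it: P:6>4 R:10>2)
P1→{A,C,D} P2→{P,R}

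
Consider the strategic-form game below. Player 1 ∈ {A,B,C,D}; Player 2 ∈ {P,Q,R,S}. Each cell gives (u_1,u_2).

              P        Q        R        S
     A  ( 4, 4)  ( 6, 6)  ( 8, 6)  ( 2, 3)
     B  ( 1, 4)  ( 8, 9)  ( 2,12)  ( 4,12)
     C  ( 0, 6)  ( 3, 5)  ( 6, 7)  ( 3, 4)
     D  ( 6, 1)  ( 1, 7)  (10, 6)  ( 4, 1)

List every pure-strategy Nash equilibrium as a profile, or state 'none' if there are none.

Nash profiles: (B,S)

(A,P): not NE [P1→D gives 6>4; P2→R gives 6>4]
(A,Q): not NE [P1→B gives 8>6]
(A,R): not NE [P1→D gives 10>8]
(A,S): not NE [P1→D gives 4>2; P2→R gives 6>3]
(B,P): not NE [P1→D gives 6>1; P2→S gives 12>4]
(B,Q): not NE [P2→S gives 12>9]
(B,R): not NE [P1→D gives 10>2]
(B,S): NE
(C,P): not NE [P1→D gives 6>0; P2→R gives 7>6]
(C,Q): not NE [P1→B gives 8>3; P2→R gives 7>5]
(C,R): not NE [P1→D gives 10>6]
(C,S): not NE [P1→D gives 4>3; P2→R gives 7>4]
(D,P): not NE [P2→Q gives 7>1]
(D,Q): not NE [P1→B gives 8>1]
(D,R): not NE [P2→Q gives 7>6]
(D,S): not NE [P2→Q gives 7>1]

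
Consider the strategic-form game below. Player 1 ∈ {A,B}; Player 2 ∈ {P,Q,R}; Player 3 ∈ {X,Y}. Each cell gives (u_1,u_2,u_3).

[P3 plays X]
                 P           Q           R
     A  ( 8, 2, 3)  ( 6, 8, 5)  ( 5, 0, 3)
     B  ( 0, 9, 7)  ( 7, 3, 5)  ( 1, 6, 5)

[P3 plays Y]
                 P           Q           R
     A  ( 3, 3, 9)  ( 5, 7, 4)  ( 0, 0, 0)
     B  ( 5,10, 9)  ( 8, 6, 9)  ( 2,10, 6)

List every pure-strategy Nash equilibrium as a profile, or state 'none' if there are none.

PSNE = {(B,P,Y), (B,R,Y)}

(A,P,X): not NE [P2→Q gives 8>2; P3→Y gives 9>3]
(A,P,Y): not NE [P1→B gives 5>3; P2→Q gives 7>3]
(A,Q,X): not NE [P1→B gives 7>6]
(A,Q,Y): not NE [P1→B gives 8>5; P3→X gives 5>4]
(A,R,X): not NE [P2→Q gives 8>0]
(A,R,Y): not NE [P1→B gives 2>0; P2→Q gives 7>0; P3→X gives 3>0]
(B,P,X): not NE [P1→A gives 8>0; P3→Y gives 9>7]
(B,P,Y): NE
(B,Q,X): not NE [P2→P gives 9>3; P3→Y gives 9>5]
(B,Q,Y): not NE [P2→R gives 10>6]
(B,R,X): not NE [P1→A gives 5>1; P2→P gives 9>6; P3→Y gives 6>5]
(B,R,Y): NE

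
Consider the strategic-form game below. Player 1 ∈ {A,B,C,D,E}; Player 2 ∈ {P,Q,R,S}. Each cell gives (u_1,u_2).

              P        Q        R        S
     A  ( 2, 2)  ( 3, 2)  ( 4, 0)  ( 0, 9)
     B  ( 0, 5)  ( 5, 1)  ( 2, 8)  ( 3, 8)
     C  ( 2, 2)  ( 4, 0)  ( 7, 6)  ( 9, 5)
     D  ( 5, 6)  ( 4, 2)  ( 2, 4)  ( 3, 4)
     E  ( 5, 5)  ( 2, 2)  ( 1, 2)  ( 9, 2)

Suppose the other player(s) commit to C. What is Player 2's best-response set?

u_2(P vs C) = 2
u_2(Q vs C) = 0
u_2(R vs C) = 6
u_2(S vs C) = 5
max payoff 6 at {R}

P2 best: {R}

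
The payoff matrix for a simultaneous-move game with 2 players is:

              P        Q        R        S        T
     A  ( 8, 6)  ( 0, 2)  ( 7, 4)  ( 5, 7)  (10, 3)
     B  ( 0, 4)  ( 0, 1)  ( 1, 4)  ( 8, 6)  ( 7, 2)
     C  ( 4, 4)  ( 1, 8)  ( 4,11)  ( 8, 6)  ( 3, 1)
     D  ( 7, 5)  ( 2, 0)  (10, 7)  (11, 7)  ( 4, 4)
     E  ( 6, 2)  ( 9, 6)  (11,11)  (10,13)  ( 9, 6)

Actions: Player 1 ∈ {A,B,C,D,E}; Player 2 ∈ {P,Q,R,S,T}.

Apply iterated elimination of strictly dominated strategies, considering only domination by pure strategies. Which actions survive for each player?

Survivors P1:{D,E} P2:{R,S}

P1 drop B (E beats it: P:6>0 Q:9>0 R:11>1 S:10>8 T:9>7)
P1 drop C (D beats it: P:7>4 Q:2>1 R:10>4 S:11>8 T:4>3)
P2 drop P (S beats it: A:7>6 D:7>5 E:13>2)
P2 drop Q (R beats it: A:4>2 D:7>0 E:11>6)
P2 drop T (R beats it: A:4>3 D:7>4 E:11>6)
P1 drop A (D beats it: R:10>7 S:11>5)
P1→{D,E} P2→{R,S}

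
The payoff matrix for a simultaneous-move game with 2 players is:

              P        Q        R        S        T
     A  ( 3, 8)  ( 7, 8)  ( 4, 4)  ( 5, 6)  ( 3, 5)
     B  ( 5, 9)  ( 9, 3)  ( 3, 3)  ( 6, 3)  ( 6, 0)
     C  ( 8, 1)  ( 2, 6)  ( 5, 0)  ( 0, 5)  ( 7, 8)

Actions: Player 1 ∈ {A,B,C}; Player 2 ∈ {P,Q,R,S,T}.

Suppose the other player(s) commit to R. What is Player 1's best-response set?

u_1(A vs R) = 4
u_1(B vs R) = 3
u_1(C vs R) = 5
max payoff 5 at {C}

P1 best: {C}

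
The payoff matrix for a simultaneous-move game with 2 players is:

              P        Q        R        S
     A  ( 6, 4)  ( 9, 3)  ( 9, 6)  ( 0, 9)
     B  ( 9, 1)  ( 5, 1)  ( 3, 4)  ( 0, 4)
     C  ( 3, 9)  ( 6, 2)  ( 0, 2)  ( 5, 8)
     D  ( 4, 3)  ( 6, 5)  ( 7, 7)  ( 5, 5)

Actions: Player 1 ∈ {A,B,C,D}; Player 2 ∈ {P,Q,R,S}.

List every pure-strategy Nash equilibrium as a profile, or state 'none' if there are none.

(A,P): not NE [P1→B gives 9>6; P2→S gives 9>4]
(A,Q): not NE [P2→S gives 9>3]
(A,R): not NE [P2→S gives 9>6]
(A,S): not NE [P1→D gives 5>0]
(B,P): not NE [P2→S gives 4>1]
(B,Q): not NE [P1→A gives 9>5; P2→S gives 4>1]
(B,R): not NE [P1→A gives 9>3]
(B,S): not NE [P1→D gives 5>0]
(C,P): not NE [P1→B gives 9>3]
(C,Q): not NE [P1→A gives 9>6; P2→P gives 9>2]
(C,R): not NE [P1→A gives 9>0; P2→P gives 9>2]
(C,S): not NE [P2→P gives 9>8]
(D,P): not NE [P1→B gives 9>4; P2→R gives 7>3]
(D,Q): not NE [P1→A gives 9>6; P2→R gives 7>5]
(D,R): not NE [P1→A gives 9>7]
(D,S): not NE [P2→R gives 7>5]

PSNE: ∅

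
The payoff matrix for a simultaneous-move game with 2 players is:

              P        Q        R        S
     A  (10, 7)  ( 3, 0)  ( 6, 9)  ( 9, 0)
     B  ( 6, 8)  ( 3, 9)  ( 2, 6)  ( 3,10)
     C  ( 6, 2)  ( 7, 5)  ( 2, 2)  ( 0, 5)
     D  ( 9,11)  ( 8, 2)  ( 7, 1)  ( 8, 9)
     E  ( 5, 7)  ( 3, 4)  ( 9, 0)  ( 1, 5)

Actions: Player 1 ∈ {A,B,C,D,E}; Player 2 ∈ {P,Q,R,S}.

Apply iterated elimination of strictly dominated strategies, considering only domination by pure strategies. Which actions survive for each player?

P1 drop B (D beats it: P:9>6 Q:8>3 R:7>2 S:8>3)
P1 drop C (D beats it: P:9>6 Q:8>7 R:7>2 S:8>0)
P2 drop Q (P beats it: A:7>0 D:11>2 E:7>4)
P2 drop S (P beats it: A:7>0 D:11>9 E:7>5)
P1→{A,D,E} P2→{P,R}

Remaining: P1:{A,D,E} P2:{P,R}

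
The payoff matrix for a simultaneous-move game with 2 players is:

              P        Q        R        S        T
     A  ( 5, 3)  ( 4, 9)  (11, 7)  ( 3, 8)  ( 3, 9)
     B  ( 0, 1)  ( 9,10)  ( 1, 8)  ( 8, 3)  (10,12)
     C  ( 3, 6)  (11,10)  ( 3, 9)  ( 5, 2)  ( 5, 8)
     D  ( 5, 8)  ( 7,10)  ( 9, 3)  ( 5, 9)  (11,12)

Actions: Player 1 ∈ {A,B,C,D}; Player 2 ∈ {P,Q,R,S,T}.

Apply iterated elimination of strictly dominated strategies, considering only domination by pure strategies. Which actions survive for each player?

Remaining: P1:{B,C,D} P2:{Q,T}

P2 drop P (Q beats it: A:9>3 B:10>1 C:10>6 D:10>8)
P2 drop R (Q beats it: A:9>7 B:10>8 C:10>9 D:10>3)
P1 drop A (B beats it: Q:9>4 S:8>3 T:10>3)
P2 drop S (Q beats it: B:10>3 C:10>2 D:10>9)
P1→{B,C,D} P2→{Q,T}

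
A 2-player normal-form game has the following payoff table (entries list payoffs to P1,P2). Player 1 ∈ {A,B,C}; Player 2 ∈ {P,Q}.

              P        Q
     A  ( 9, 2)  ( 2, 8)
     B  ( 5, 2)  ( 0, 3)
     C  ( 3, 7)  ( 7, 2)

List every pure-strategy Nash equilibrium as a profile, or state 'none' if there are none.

(A,P): not NE [P2→Q gives 8>2]
(A,Q): not NE [P1→C gives 7>2]
(B,P): not NE [P1→A gives 9>5; P2→Q gives 3>2]
(B,Q): not NE [P1→C gives 7>0]
(C,P): not NE [P1→A gives 9>3]
(C,Q): not NE [P2→P gives 7>2]

PSNE: ∅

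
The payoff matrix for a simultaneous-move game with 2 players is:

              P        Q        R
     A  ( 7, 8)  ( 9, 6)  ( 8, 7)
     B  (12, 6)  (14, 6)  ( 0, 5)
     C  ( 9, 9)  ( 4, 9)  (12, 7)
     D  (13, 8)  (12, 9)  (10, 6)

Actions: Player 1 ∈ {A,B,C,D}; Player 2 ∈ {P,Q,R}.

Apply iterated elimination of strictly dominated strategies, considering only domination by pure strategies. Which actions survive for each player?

Remaining: P1:{B,D} P2:{P,Q}

P1 drop A (D beats it: P:13>7 Q:12>9 R:10>8)
P2 drop R (P beats it: B:6>5 C:9>7 D:8>6)
P1 drop C (B beats it: P:12>9 Q:14>4)
P1→{B,D} P2→{P,Q}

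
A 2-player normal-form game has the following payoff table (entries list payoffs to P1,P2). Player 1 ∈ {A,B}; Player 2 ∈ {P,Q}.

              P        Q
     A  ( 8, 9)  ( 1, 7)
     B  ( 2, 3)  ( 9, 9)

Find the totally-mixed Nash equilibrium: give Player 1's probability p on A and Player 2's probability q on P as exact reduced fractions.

P1 indiff ⇒ q·8+(1-q)·1 = q·2+(1-q)·9 ⇒ q(6) = (1-q)(8) ⇒ q = 4/7
P2 indiff ⇒ p·9+(1-p)·3 = p·7+(1-p)·9 ⇒ p(2) = (1-p)(6) ⇒ p = 3/4

(p,q) = (3/4, 4/7)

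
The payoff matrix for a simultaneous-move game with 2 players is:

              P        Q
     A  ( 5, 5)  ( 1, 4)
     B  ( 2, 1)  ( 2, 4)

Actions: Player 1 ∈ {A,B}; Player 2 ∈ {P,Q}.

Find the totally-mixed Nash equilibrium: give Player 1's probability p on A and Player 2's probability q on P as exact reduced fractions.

P1 indiff ⇒ q·5+(1-q)·1 = q·2+(1-q)·2 ⇒ q(3) = (1-q)(1) ⇒ q = 1/4
P2 indiff ⇒ p·5+(1-p)·1 = p·4+(1-p)·4 ⇒ p(1) = (1-p)(3) ⇒ p = 3/4

P1 mixes 3/4 on A; P2 mixes 1/4 on P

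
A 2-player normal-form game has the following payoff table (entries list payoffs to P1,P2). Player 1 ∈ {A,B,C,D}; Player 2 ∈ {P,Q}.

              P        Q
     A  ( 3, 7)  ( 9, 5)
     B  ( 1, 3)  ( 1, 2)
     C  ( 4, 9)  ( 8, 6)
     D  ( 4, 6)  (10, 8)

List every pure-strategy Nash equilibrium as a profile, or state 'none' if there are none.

(A,P): not NE [P1→D gives 4>3]
(A,Q): not NE [P1→D gives 10>9; P2→P gives 7>5]
(B,P): not NE [P1→D gives 4>1]
(B,Q): not NE [P1→D gives 10>1; P2→P gives 3>2]
(C,P): NE
(C,Q): not NE [P1→D gives 10>8; P2→P gives 9>6]
(D,P): not NE [P2→Q gives 8>6]
(D,Q): NE

Nash profiles: (C,P), (D,Q)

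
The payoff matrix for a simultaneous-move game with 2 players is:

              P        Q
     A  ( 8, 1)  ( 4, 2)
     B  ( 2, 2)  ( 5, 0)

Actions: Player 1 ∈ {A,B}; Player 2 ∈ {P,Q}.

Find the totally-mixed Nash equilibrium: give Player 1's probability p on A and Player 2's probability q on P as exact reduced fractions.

(p,q) = (2/3, 1/7)

P1 indiff ⇒ q·8+(1-q)·4 = q·2+(1-q)·5 ⇒ q(6) = (1-q)(1) ⇒ q = 1/7
P2 indiff ⇒ p·1+(1-p)·2 = p·2+(1-p)·0 ⇒ p(-1) = (1-p)(-2) ⇒ p = 2/3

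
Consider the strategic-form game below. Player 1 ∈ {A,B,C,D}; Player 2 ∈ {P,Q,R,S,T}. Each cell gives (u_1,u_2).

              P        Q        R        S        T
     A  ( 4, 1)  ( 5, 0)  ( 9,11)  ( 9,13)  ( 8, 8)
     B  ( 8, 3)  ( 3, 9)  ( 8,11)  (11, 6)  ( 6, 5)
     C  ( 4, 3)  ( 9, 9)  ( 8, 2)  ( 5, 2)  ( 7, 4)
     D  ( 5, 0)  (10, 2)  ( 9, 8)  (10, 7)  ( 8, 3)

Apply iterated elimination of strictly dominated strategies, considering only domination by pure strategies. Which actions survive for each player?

IESDS → P1:{A,B,D} P2:{R,S}

P1 drop C (D beats it: P:5>4 Q:10>9 R:9>8 S:10>5 T:8>7)
P2 drop P (R beats it: A:11>1 B:11>3 D:8>0)
P2 drop Q (R beats it: A:11>0 B:11>9 D:8>2)
P2 drop T (R beats it: A:11>8 B:11>5 D:8>3)
P1→{A,B,D} P2→{R,S}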